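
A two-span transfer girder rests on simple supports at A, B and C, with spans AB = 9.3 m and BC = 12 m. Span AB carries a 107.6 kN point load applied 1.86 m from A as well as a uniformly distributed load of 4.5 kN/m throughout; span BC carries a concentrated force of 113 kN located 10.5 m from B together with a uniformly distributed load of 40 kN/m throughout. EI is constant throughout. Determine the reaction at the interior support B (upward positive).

R_B = 395 kN

Release continuity at B by inserting a hinge; the redundant is the internal moment M_B. The primary structure is two simply-supported spans AB and BC.
Discontinuity in slope at B on the released structure — sum the simple-span end rotations:
  span AB: point load 107.6 at a = 1.86: Pab(L + a)/(6LEI) = 297.8/EI
  span AB: UDL 4.5: wL³/(24EI) = 150.8/EI
  span BC: point load 113 at a = 10.5: Pab(L + b)/(6LEI) = 333.7/EI
  span BC: UDL 40: wL³/(24EI) = 2880/EI
  relative rotation θ_0 = (448.6 + 3214)/EI = 3662/EI
A unit hogging moment at B produces rotation L₁/(3EI) + L₂/(3EI) = 7.1/EI.
Compatibility: M_B·(L₁+L₂)/(3EI) = θ_0, giving M_B = 515.8 kN·m (hogging).
Span AB, ΣM about A with M_B applied at B: R_B^{AB}·9.3 = 394.7 + 515.8, so R_B^{AB} = 97.91 kN and R_A = 149.4 − 97.91 = 51.54 kN.
Span BC, ΣM about C: R_B^{BC}·12 = 3050 + 515.8, so R_B^{BC} = 297.1 kN and R_C = 593 − 297.1 = 295.9 kN.
R_B = 97.91 + 297.1 = 395 kN.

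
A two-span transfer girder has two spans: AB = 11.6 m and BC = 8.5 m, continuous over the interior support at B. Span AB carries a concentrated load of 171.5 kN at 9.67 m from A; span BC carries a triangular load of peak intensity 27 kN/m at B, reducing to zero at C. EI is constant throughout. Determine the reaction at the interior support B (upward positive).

R_B = 260.4 kN

Insert a hinge at B; M_B is the redundant, and each span becomes simply supported.
Rotations at B on the released spans (each span's end-slope, ×1/EI):
  span AB: point load 171.5 at a = 9.67: Pab(L + a)/(6LEI) = 978.2/EI
  span BC: triangular load, peak 27: w₀L³/(45EI) = 368.5/EI
  relative rotation θ_0 = (978.2 + 368.5)/EI = 1347/EI
A unit hogging moment at B produces rotation L₁/(3EI) + L₂/(3EI) = 6.7/EI.
Slope continuity at B: θ_0 = M_B·6.7/EI, so M_B = 1347/6.7 = 201 kN·m (hogging).
Span AB, ΣM about A with M_B applied at B: R_B^{AB}·11.6 = 1658 + 201, so R_B^{AB} = 160.3 kN and R_A = 171.5 − 160.3 = 11.21 kN.
Span BC, ΣM about C: R_B^{BC}·8.5 = 650.2 + 201, so R_B^{BC} = 100.1 kN and R_C = 114.8 − 100.1 = 14.6 kN.
R_B = 160.3 + 100.1 = 260.4 kN.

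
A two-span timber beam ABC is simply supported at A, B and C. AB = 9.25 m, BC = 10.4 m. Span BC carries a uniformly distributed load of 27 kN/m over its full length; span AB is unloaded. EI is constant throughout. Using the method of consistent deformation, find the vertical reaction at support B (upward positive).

Release continuity at B by inserting a hinge; the redundant is the internal moment M_B. The primary structure is two simply-supported spans AB and BC.
Rotations at B on the released spans (each span's end-slope, ×1/EI):
  span BC: UDL 27: wL³/(24EI) = 1265/EI
  relative rotation θ_0 = (0 + 1265)/EI = 1265/EI
A unit hogging moment at B produces rotation L₁/(3EI) + L₂/(3EI) = 6.55/EI.
Compatibility: M_B·(L₁+L₂)/(3EI) = θ_0, giving M_B = 193.2 kN·m (hogging).
Span AB, ΣM about A with M_B applied at B: R_B^{AB}·9.25 = 0 + 193.2, so R_B^{AB} = 20.89 kN and R_A = 0 − 20.89 = -20.89 kN.
Span BC, ΣM about C: R_B^{BC}·10.4 = 1460 + 193.2, so R_B^{BC} = 159 kN and R_C = 280.8 − 159 = 121.8 kN.
R_B = 20.89 + 159 = 179.9 kN.

R_B = 179.9 kN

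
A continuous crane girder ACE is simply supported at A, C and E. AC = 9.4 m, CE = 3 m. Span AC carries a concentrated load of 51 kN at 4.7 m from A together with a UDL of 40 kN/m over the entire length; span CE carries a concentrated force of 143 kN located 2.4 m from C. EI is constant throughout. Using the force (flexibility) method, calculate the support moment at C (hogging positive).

Take M_C as the redundant. Released structure: two simple spans AC and CE with a hinge at C.
Discontinuity in slope at C on the released structure — sum the simple-span end rotations:
  span AC: point load 51 at a = 4.7: Pab(L + a)/(6LEI) = 281.6/EI
  span AC: UDL 40: wL³/(24EI) = 1384/EI
  span CE: point load 143 at a = 2.4: Pab(L + b)/(6LEI) = 41.18/EI
  relative rotation θ_0 = (1666 + 41.18)/EI = 1707/EI
A unit hogging moment at C produces rotation L₁/(3EI) + L₂/(3EI) = 4.133/EI.
Slope continuity at C: θ_0 = M_C·4.133/EI, so M_C = 1707/4.133 = 413 kN·m (hogging).

M_C = 413 kN·m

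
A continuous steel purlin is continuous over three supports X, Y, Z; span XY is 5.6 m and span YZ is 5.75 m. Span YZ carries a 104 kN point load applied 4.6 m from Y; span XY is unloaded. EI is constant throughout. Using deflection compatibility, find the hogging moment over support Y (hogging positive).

M_Y = 29.08 kN·m

Insert a hinge at Y; M_Y is the redundant, and each span becomes simply supported.
End slopes at the hinge Y, treating each span as simply supported:
  span YZ: point load 104 at a = 4.6: Pab(L + b)/(6LEI) = 110/EI
  relative rotation θ_0 = (0 + 110)/EI = 110/EI
A unit hogging moment at Y produces rotation L₁/(3EI) + L₂/(3EI) = 3.783/EI.
Slope continuity at Y: θ_0 = M_Y·3.783/EI, so M_Y = 110/3.783 = 29.08 kN·m (hogging).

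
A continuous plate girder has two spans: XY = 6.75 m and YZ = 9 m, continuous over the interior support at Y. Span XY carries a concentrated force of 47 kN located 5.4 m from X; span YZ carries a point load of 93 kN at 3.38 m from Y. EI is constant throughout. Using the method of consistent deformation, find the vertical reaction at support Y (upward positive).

R_Y = 124.4 kN

Insert a hinge at Y; M_Y is the redundant, and each span becomes simply supported.
End slopes at the hinge Y, treating each span as simply supported:
  span XY: point load 47 at a = 5.4: Pab(L + a)/(6LEI) = 102.8/EI
  span YZ: point load 93 at a = 3.38: Pab(L + b)/(6LEI) = 478.3/EI
  relative rotation θ_0 = (102.8 + 478.3)/EI = 581.1/EI
A unit hogging moment at Y produces rotation L₁/(3EI) + L₂/(3EI) = 5.25/EI.
Slope continuity at Y: θ_0 = M_Y·5.25/EI, so M_Y = 581.1/5.25 = 110.7 kN·m (hogging).
Span XY, ΣM about X with M_Y applied at Y: R_Y^{XY}·6.75 = 253.8 + 110.7, so R_Y^{XY} = 54 kN and R_X = 47 − 54 = -6.997 kN.
Span YZ, ΣM about Z: R_Y^{YZ}·9 = 522.7 + 110.7, so R_Y^{YZ} = 70.37 kN and R_Z = 93 − 70.37 = 22.63 kN.
R_Y = 54 + 70.37 = 124.4 kN.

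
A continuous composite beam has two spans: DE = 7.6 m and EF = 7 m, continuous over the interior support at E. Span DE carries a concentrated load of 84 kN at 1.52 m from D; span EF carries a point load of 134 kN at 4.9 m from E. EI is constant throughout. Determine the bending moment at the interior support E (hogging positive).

M_E = 93.29 kN·m

Insert a hinge at E; M_E is the redundant, and each span becomes simply supported.
End slopes at the hinge E, treating each span as simply supported:
  span DE: point load 84 at a = 1.52: Pab(L + a)/(6LEI) = 155.3/EI
  span EF: point load 134 at a = 4.9: Pab(L + b)/(6LEI) = 298.8/EI
  relative rotation θ_0 = (155.3 + 298.8)/EI = 454/EI
A unit hogging moment at E produces rotation L₁/(3EI) + L₂/(3EI) = 4.867/EI.
Slope continuity at E: θ_0 = M_E·4.867/EI, so M_E = 454/4.867 = 93.29 kN·m (hogging).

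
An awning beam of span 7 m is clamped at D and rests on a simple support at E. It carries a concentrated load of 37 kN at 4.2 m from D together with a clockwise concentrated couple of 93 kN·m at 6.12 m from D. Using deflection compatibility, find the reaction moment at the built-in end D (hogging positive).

Remove the prop at E; the released (primary) structure is a cantilever built in at D.
Downward deflection at the released point E due to the loads:
  point load 37 at a = 4.2: Pa²(3L − a)/(6EI) = 1828/EI
  clockwise couple 93 at a = 6.12: M₀a(2L − a)/(2EI) = 2242/EI
  δ_0 = 4070/EI
Flexibility coefficient — unit upward force at E: δ_{EE} = L³/(3EI) = 114.3/EI.
Compatibility at E: δ_0 − R_E·δ_{EE} = 0, so R_E = 4070/114.3 = 35.6 kN.
Moment equilibrium about D: M_D = Σ(load moments about D) − R_E·L = 248.4 − 35.6×7 = -0.7833 kN·m.

M_D = -0.7833 kN·m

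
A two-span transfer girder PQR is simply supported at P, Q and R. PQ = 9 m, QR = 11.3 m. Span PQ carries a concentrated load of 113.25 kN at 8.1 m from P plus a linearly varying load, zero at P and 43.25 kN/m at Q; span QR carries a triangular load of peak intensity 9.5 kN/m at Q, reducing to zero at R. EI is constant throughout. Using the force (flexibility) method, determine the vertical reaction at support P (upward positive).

Release continuity at Q by inserting a hinge; the redundant is the internal moment M_Q. The primary structure is two simply-supported spans PQ and QR.
Discontinuity in slope at Q on the released structure — sum the simple-span end rotations:
  span PQ: point load 113.25 at a = 8.1: Pab(L + a)/(6LEI) = 261.4/EI
  span PQ: triangular load, peak 43.25: w₀L³/(45EI) = 700.6/EI
  span QR: triangular load, peak 9.5: w₀L³/(45EI) = 304.6/EI
  relative rotation θ_0 = (962.1 + 304.6)/EI = 1267/EI
A unit hogging moment at Q produces rotation L₁/(3EI) + L₂/(3EI) = 6.767/EI.
Slope continuity at Q: θ_0 = M_Q·6.767/EI, so M_Q = 1267/6.767 = 187.2 kN·m (hogging).
Span PQ, ΣM about P with M_Q applied at Q: R_Q^{PQ}·9 = 2085 + 187.2, so R_Q^{PQ} = 252.5 kN and R_P = 307.9 − 252.5 = 55.4 kN.

R_P = 55.4 kN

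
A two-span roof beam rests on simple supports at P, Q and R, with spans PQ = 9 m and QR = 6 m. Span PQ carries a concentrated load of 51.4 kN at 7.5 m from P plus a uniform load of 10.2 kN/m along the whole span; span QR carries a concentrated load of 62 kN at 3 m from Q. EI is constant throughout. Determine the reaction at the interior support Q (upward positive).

Release continuity at Q by inserting a hinge; the redundant is the internal moment M_Q. The primary structure is two simply-supported spans PQ and QR.
Rotations at Q on the released spans (each span's end-slope, ×1/EI):
  span PQ: point load 51.4 at a = 7.5: Pab(L + a)/(6LEI) = 176.7/EI
  span PQ: UDL 10.2: wL³/(24EI) = 309.8/EI
  span QR: point load 62 at a = 3: Pab(L + b)/(6LEI) = 139.5/EI
  relative rotation θ_0 = (486.5 + 139.5)/EI = 626/EI
A unit hogging moment at Q produces rotation L₁/(3EI) + L₂/(3EI) = 5/EI.
Slope continuity at Q: θ_0 = M_Q·5/EI, so M_Q = 626/5 = 125.2 kN·m (hogging).
Span PQ, ΣM about P with M_Q applied at Q: R_Q^{PQ}·9 = 798.6 + 125.2, so R_Q^{PQ} = 102.6 kN and R_P = 143.2 − 102.6 = 40.56 kN.
Span QR, ΣM about R: R_Q^{QR}·6 = 186 + 125.2, so R_Q^{QR} = 51.87 kN and R_R = 62 − 51.87 = 10.13 kN.
R_Q = 102.6 + 51.87 = 154.5 kN.

R_Q = 154.5 kN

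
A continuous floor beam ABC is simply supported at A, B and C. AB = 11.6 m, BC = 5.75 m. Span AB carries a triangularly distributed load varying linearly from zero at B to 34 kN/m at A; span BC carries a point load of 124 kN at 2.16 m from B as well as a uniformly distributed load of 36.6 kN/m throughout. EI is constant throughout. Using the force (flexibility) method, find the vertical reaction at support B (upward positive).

Release continuity at B by inserting a hinge; the redundant is the internal moment M_B. The primary structure is two simply-supported spans AB and BC.
Discontinuity in slope at B on the released structure — sum the simple-span end rotations:
  span AB: triangular load, peak 34: 7w₀L³/(360EI) = 1032/EI
  span BC: point load 124 at a = 2.16: Pab(L + b)/(6LEI) = 260.3/EI
  span BC: UDL 36.6: wL³/(24EI) = 289.9/EI
  relative rotation θ_0 = (1032 + 550.2)/EI = 1582/EI
A unit hogging moment at B produces rotation L₁/(3EI) + L₂/(3EI) = 5.783/EI.
Compatibility: M_B·(L₁+L₂)/(3EI) = θ_0, giving M_B = 273.6 kN·m (hogging).
Span AB, ΣM about A with M_B applied at B: R_B^{AB}·11.6 = 762.5 + 273.6, so R_B^{AB} = 89.32 kN and R_A = 197.2 − 89.32 = 107.9 kN.
Span BC, ΣM about C: R_B^{BC}·5.75 = 1050 + 273.6, so R_B^{BC} = 230.2 kN and R_C = 334.4 − 230.2 = 104.2 kN.
R_B = 89.32 + 230.2 = 319.5 kN.

R_B = 319.5 kN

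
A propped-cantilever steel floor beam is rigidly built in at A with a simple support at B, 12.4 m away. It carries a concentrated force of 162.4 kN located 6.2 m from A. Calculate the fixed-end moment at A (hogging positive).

M_A = 377.6 kN·m

Release the roller at B. Primary structure: cantilever fixed at A.
Free-end deflection of the primary structure under the applied loading (downward +):
  point load 162.4 at a = 6.2: Pa²(3L − a)/(6EI) = 32254/EI
Tip deflection under a unit load at B: L³/(3EI) = 635.5/EI.
The prop prevents deflection at B: R_B = δ_0/δ_{BB} = 32254/635.5 = 50.75 kN.
Moment equilibrium about A: M_A = Σ(load moments about A) − R_B·L = 1007 − 50.75×12.4 = 377.6 kN·m.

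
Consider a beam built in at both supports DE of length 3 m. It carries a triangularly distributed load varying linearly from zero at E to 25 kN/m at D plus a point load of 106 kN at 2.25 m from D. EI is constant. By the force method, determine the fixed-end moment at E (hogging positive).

M_E = 52.22 kN·m

Take the two fixed-end moments M_D, M_E as redundants; the released structure is the simple span DE.
End rotations of the released simple span under the applied load (×1/EI):
  at D: triangular load, peak 25: w₀L³/(45EI) = 15/EI
  at E: triangular load, peak 25: 7w₀L³/(360EI) = 13.12/EI
  at D: point load 106 at a = 2.25: Pab(L + b)/(6LEI) = 37.27/EI
  at E: point load 106 at a = 2.25: Pab(L + a)/(6LEI) = 52.17/EI
  θ_D0 = 52.27/EI,  θ_E0 = 65.3/EI
Flexibility coefficients: a unit moment at one end gives L/(3EI) there and L/(6EI) at the far end, so f₁₁ = f₂₂ = 1/EI and f₁₂ = f₂₁ = 0.5/EI.
Compatibility — zero rotation at each built-in end:
  1 M_D + 0.5 M_E = 52.27
  0.5 M_D + 1 M_E = 65.3
Solving the pair gives M_D = 26.16 kN·m and M_E = 52.22 kN·m (hogging).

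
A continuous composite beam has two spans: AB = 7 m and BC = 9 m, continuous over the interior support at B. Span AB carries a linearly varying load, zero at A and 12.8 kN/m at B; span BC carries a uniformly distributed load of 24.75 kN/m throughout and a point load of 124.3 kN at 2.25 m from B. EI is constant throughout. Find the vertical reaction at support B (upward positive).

Release continuity at B by inserting a hinge; the redundant is the internal moment M_B. The primary structure is two simply-supported spans AB and BC.
End slopes at the hinge B, treating each span as simply supported:
  span AB: triangular load, peak 12.8: w₀L³/(45EI) = 97.56/EI
  span BC: UDL 24.75: wL³/(24EI) = 751.8/EI
  span BC: point load 124.3 at a = 2.25: Pab(L + b)/(6LEI) = 550.6/EI
  relative rotation θ_0 = (97.56 + 1302)/EI = 1400/EI
A unit hogging moment at B produces rotation L₁/(3EI) + L₂/(3EI) = 5.333/EI.
Slope continuity at B: θ_0 = M_B·5.333/EI, so M_B = 1400/5.333 = 262.5 kN·m (hogging).
Span AB, ΣM about A with M_B applied at B: R_B^{AB}·7 = 209.1 + 262.5, so R_B^{AB} = 67.37 kN and R_A = 44.8 − 67.37 = -22.57 kN.
Span BC, ΣM about C: R_B^{BC}·9 = 1841 + 262.5, so R_B^{BC} = 233.8 kN and R_C = 347.1 − 233.8 = 113.3 kN.
R_B = 67.37 + 233.8 = 301.1 kN.

R_B = 301.1 kN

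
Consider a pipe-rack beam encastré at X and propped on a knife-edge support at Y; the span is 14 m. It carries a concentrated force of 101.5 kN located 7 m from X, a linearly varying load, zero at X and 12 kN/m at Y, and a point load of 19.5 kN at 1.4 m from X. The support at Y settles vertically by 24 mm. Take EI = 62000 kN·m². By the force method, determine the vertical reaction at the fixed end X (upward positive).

Remove the prop at Y; the released (primary) structure is a cantilever built in at X.
Free-end deflection of the primary structure under the applied loading (downward +):
  point load 101.5 at a = 7: Pa²(3L − a)/(6EI) = 29012/EI
  triangular load, peak 12 at the free end: 11w₀L⁴/(120EI) = 42258/EI
  point load 19.5 at a = 1.4: Pa²(3L − a)/(6EI) = 258.6/EI
  δ_0 = 71528/EI
Flexibility coefficient — unit upward force at Y: δ_{YY} = L³/(3EI) = 914.7/EI.
With EI = 62000 kN·m²: δ_0 = 1.1537 m and δ_{YY} = 0.014753 m/kN.
Compatibility — the beam at Y must follow the support down by 0.024 m: δ_0 − R_Y·δ_{YY} = 0.024, so R_Y = (1.1537 − 0.024)/0.014753 = 76.57 kN.
Vertical equilibrium: R_X = ΣP − R_Y = 205 − 76.57 = 128.4 kN.

R_X = 128.4 kN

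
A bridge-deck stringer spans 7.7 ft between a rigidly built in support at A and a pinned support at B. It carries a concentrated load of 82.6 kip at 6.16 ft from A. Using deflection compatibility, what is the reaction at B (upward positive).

R_B = 58.15 kip

Choose R_B as the redundant. The primary structure is the cantilever fixed at A.
Free-end deflection of the primary structure under the applied loading (downward +):
  point load 82.6 at a = 6.16: Pa²(3L − a)/(6EI) = 8849/EI
Tip deflection under a unit load at B: L³/(3EI) = 152.2/EI.
Compatibility at B: δ_0 − R_B·δ_{BB} = 0, so R_B = 8849/152.2 = 58.15 kip.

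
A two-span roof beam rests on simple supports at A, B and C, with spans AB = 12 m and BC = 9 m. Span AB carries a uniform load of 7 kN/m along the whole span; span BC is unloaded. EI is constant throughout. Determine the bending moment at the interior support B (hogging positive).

M_B = 72 kN·m

Insert a hinge at B; M_B is the redundant, and each span becomes simply supported.
End slopes at the hinge B, treating each span as simply supported:
  span AB: UDL 7: wL³/(24EI) = 504/EI
  relative rotation θ_0 = (504 + 0)/EI = 504/EI
A unit hogging moment at B produces rotation L₁/(3EI) + L₂/(3EI) = 7/EI.
Compatibility: M_B·(L₁+L₂)/(3EI) = θ_0, giving M_B = 72 kN·m (hogging).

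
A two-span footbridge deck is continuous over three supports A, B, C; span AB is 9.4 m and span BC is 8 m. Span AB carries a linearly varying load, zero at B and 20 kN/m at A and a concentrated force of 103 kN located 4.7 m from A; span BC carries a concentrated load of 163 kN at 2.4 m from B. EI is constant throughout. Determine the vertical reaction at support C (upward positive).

R_C = 16.3 kN

Release continuity at B by inserting a hinge; the redundant is the internal moment M_B. The primary structure is two simply-supported spans AB and BC.
Rotations at B on the released spans (each span's end-slope, ×1/EI):
  span AB: triangular load, peak 20: 7w₀L³/(360EI) = 323/EI
  span AB: point load 103 at a = 4.7: Pab(L + a)/(6LEI) = 568.8/EI
  span BC: point load 163 at a = 2.4: Pab(L + b)/(6LEI) = 620.7/EI
  relative rotation θ_0 = (891.8 + 620.7)/EI = 1513/EI
A unit hogging moment at B produces rotation L₁/(3EI) + L₂/(3EI) = 5.8/EI.
Compatibility: M_B·(L₁+L₂)/(3EI) = θ_0, giving M_B = 260.8 kN·m (hogging).
Span BC, ΣM about C: R_B^{BC}·8 = 912.8 + 260.8, so R_B^{BC} = 146.7 kN and R_C = 163 − 146.7 = 16.3 kN.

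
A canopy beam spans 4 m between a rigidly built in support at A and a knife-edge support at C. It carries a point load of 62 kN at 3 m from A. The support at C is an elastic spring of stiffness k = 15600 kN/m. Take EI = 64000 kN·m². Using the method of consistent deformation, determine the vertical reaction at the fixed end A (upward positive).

R_A = 29.09 kN

Choose R_C as the redundant. The primary structure is the cantilever fixed at A.
Primary-structure tip deflection at C by superposition:
  point load 62 at a = 3: Pa²(3L − a)/(6EI) = 837/EI
Flexibility coefficient — unit upward force at C: δ_{CC} = L³/(3EI) = 21.33/EI.
With EI = 64000 kN·m²: δ_0 = 0.013078 m and δ_{CC} = 0.000333 m/kN.
Compatibility — the spring shortens by R_C/k under the reaction it provides: δ_0 − R_C·δ_{CC} = R_C/k. With 1/k = 0.000064 m/kN, R_C = δ_0 / (δ_{CC} + 1/k) = 0.013078 / (0.000333 + 0.000064) = 32.91 kN.
Vertical equilibrium: R_A = ΣP − R_C = 62 − 32.91 = 29.09 kN.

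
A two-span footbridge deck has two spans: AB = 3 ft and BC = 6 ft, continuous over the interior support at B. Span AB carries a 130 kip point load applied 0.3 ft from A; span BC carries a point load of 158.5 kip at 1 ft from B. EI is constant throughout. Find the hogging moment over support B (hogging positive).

Release continuity at B by inserting a hinge; the redundant is the internal moment M_B. The primary structure is two simply-supported spans AB and BC.
End slopes at the hinge B, treating each span as simply supported:
  span AB: point load 130 at a = 0.3: Pab(L + a)/(6LEI) = 19.3/EI
  span BC: point load 158.5 at a = 1: Pab(L + b)/(6LEI) = 242.2/EI
  relative rotation θ_0 = (19.3 + 242.2)/EI = 261.5/EI
A unit hogging moment at B produces rotation L₁/(3EI) + L₂/(3EI) = 3/EI.
Compatibility: M_B·(L₁+L₂)/(3EI) = θ_0, giving M_B = 87.15 kip·ft (hogging).

M_B = 87.15 kip·ft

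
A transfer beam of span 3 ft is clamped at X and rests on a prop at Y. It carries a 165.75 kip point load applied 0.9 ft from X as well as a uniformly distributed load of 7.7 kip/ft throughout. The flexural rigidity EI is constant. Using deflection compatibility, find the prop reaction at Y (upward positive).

Remove the prop at Y; the released (primary) structure is a cantilever built in at X.
Primary-structure tip deflection at Y by superposition:
  point load 165.75 at a = 0.9: Pa²(3L − a)/(6EI) = 181.2/EI
  UDL 7.7: wL⁴/(8EI) = 77.96/EI
  δ_0 = 259.2/EI
Tip deflection under a unit load at Y: L³/(3EI) = 9/EI.
Compatibility at Y: δ_0 − R_Y·δ_{YY} = 0, so R_Y = 259.2/9 = 28.8 kip.

R_Y = 28.8 kip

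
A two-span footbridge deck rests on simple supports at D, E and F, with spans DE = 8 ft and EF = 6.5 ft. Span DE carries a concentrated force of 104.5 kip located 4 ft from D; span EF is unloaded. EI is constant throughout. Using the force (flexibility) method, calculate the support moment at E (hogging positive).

M_E = 86.48 kip·ft

Release continuity at E by inserting a hinge; the redundant is the internal moment M_E. The primary structure is two simply-supported spans DE and EF.
Discontinuity in slope at E on the released structure — sum the simple-span end rotations:
  span DE: point load 104.5 at a = 4: Pab(L + a)/(6LEI) = 418/EI
  relative rotation θ_0 = (418 + 0)/EI = 418/EI
A unit hogging moment at E produces rotation L₁/(3EI) + L₂/(3EI) = 4.833/EI.
Slope continuity at E: θ_0 = M_E·4.833/EI, so M_E = 418/4.833 = 86.48 kip·ft (hogging).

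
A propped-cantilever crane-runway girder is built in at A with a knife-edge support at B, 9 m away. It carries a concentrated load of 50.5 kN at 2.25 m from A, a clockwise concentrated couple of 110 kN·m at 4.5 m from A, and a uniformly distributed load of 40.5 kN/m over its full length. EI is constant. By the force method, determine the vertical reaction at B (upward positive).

R_B = 154.8 kN

Remove the prop at B; the released (primary) structure is a cantilever built in at A.
Deflection at B on the released cantilever, summing each load's contribution:
  point load 50.5 at a = 2.25: Pa²(3L − a)/(6EI) = 1055/EI
  clockwise couple 110 at a = 4.5: M₀a(2L − a)/(2EI) = 3341/EI
  UDL 40.5: wL⁴/(8EI) = 33215/EI
  δ_0 = 37611/EI
Flexibility coefficient — unit upward force at B: δ_{BB} = L³/(3EI) = 243/EI.
Compatibility at B: δ_0 − R_B·δ_{BB} = 0, so R_B = 37611/243 = 154.8 kN.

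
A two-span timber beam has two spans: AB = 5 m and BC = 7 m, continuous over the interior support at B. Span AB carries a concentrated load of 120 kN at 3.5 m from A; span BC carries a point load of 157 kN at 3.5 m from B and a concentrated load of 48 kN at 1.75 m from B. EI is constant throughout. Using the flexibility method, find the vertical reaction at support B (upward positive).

R_B = 266 kN

Take M_B as the redundant. Released structure: two simple spans AB and BC with a hinge at B.
End slopes at the hinge B, treating each span as simply supported:
  span AB: point load 120 at a = 3.5: Pab(L + a)/(6LEI) = 178.5/EI
  span BC: point load 157 at a = 3.5: Pab(L + b)/(6LEI) = 480.8/EI
  span BC: point load 48 at a = 1.75: Pab(L + b)/(6LEI) = 128.6/EI
  relative rotation θ_0 = (178.5 + 609.4)/EI = 787.9/EI
A unit hogging moment at B produces rotation L₁/(3EI) + L₂/(3EI) = 4/EI.
Compatibility: M_B·(L₁+L₂)/(3EI) = θ_0, giving M_B = 197 kN·m (hogging).
Span AB, ΣM about A with M_B applied at B: R_B^{AB}·5 = 420 + 197, so R_B^{AB} = 123.4 kN and R_A = 120 − 123.4 = -3.397 kN.
Span BC, ΣM about C: R_B^{BC}·7 = 801.5 + 197, so R_B^{BC} = 142.6 kN and R_C = 205 − 142.6 = 62.36 kN.
R_B = 123.4 + 142.6 = 266 kN.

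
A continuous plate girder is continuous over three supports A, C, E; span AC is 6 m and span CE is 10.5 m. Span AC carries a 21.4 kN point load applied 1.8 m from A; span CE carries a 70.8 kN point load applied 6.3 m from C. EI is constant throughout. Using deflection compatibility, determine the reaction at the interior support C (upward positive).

R_C = 57.22 kN

Take M_C as the redundant. Released structure: two simple spans AC and CE with a hinge at C.
Rotations at C on the released spans (each span's end-slope, ×1/EI):
  span AC: point load 21.4 at a = 1.8: Pab(L + a)/(6LEI) = 35.05/EI
  span CE: point load 70.8 at a = 6.3: Pab(L + b)/(6LEI) = 437.1/EI
  relative rotation θ_0 = (35.05 + 437.1)/EI = 472.2/EI
A unit hogging moment at C produces rotation L₁/(3EI) + L₂/(3EI) = 5.5/EI.
Slope continuity at C: θ_0 = M_C·5.5/EI, so M_C = 472.2/5.5 = 85.85 kN·m (hogging).
Span AC, ΣM about A with M_C applied at C: R_C^{AC}·6 = 38.52 + 85.85, so R_C^{AC} = 20.73 kN and R_A = 21.4 − 20.73 = 0.6717 kN.
Span CE, ΣM about E: R_C^{CE}·10.5 = 297.4 + 85.85, so R_C^{CE} = 36.5 kN and R_E = 70.8 − 36.5 = 34.3 kN.
R_C = 20.73 + 36.5 = 57.22 kN.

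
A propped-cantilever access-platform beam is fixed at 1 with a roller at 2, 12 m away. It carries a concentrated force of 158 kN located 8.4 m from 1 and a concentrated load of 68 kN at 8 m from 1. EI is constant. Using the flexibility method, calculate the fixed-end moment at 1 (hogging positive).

Remove the prop at 2; the released (primary) structure is a cantilever built in at 1.
Free-end deflection of the primary structure under the applied loading (downward +):
  point load 158 at a = 8.4: Pa²(3L − a)/(6EI) = 51283/EI
  point load 68 at a = 8: Pa²(3L − a)/(6EI) = 20309/EI
  δ_0 = 71592/EI
Flexibility coefficient — unit upward force at 2: δ_{22} = L³/(3EI) = 576/EI.
Compatibility at 2: δ_0 − R_2·δ_{22} = 0, so R_2 = 71592/576 = 124.3 kN.
Moment equilibrium about 1: M_1 = Σ(load moments about 1) − R_2·L = 1871 − 124.3×12 = 379.7 kN·m.

M_1 = 379.7 kN·m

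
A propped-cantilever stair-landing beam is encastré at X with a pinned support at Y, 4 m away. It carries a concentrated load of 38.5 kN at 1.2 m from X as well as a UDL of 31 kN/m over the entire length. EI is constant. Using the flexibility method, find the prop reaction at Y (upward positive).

R_Y = 51.18 kN

Take the reaction at Y as the redundant and release it; the primary structure is a cantilever fixed at X.
Downward deflection at the released point Y due to the loads:
  point load 38.5 at a = 1.2: Pa²(3L − a)/(6EI) = 99.79/EI
  UDL 31: wL⁴/(8EI) = 992/EI
  δ_0 = 1092/EI
Flexibility coefficient — unit upward force at Y: δ_{YY} = L³/(3EI) = 21.33/EI.
Compatibility at Y: δ_0 − R_Y·δ_{YY} = 0, so R_Y = 1092/21.33 = 51.18 kN.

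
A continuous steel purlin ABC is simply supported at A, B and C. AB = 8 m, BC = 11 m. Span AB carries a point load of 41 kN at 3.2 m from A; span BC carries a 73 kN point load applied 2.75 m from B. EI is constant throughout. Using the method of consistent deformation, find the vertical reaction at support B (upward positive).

Take M_B as the redundant. Released structure: two simple spans AB and BC with a hinge at B.
End slopes at the hinge B, treating each span as simply supported:
  span AB: point load 41 at a = 3.2: Pab(L + a)/(6LEI) = 146.9/EI
  span BC: point load 73 at a = 2.75: Pab(L + b)/(6LEI) = 483.1/EI
  relative rotation θ_0 = (146.9 + 483.1)/EI = 630/EI
A unit hogging moment at B produces rotation L₁/(3EI) + L₂/(3EI) = 6.333/EI.
Compatibility: M_B·(L₁+L₂)/(3EI) = θ_0, giving M_B = 99.47 kN·m (hogging).
Span AB, ΣM about A with M_B applied at B: R_B^{AB}·8 = 131.2 + 99.47, so R_B^{AB} = 28.83 kN and R_A = 41 − 28.83 = 12.17 kN.
Span BC, ΣM about C: R_B^{BC}·11 = 602.2 + 99.47, so R_B^{BC} = 63.79 kN and R_C = 73 − 63.79 = 9.207 kN.
R_B = 28.83 + 63.79 = 92.63 kN.

R_B = 92.63 kN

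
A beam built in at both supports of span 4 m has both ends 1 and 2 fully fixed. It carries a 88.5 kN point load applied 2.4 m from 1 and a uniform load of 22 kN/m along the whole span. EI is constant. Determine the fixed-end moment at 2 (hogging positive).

M_2 = 80.31 kN·m

Release both end moments; the primary structure is a simply-supported span 12 with redundants M_1 and M_2.
On the primary (simply-supported) span, the end slopes from the loading are:
  at 1: point load 88.5 at a = 2.4: Pab(L + b)/(6LEI) = 79.3/EI
  at 2: point load 88.5 at a = 2.4: Pab(L + a)/(6LEI) = 90.62/EI
  at 1: UDL 22: wL³/(24EI) = 58.67/EI
  at 2: UDL 22: wL³/(24EI) = 58.67/EI
  θ_10 = 138/EI,  θ_20 = 149.3/EI
Flexibility coefficients: a unit moment at one end gives L/(3EI) there and L/(6EI) at the far end, so f₁₁ = f₂₂ = 1.333/EI and f₁₂ = f₂₁ = 0.6667/EI.
Compatibility — zero rotation at each built-in end:
  1.333 M_1 + 0.6667 M_2 = 138
  0.6667 M_1 + 1.333 M_2 = 149.3
Solving the pair gives M_1 = 63.32 kN·m and M_2 = 80.31 kN·m (hogging).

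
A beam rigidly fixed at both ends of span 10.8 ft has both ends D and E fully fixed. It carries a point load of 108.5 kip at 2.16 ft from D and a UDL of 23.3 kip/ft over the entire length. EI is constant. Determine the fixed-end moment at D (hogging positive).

Release both end moments; the primary structure is a simply-supported span DE with redundants M_D and M_E.
On the primary (simply-supported) span, the end slopes from the loading are:
  at D: point load 108.5 at a = 2.16: Pab(L + b)/(6LEI) = 607.5/EI
  at E: point load 108.5 at a = 2.16: Pab(L + a)/(6LEI) = 405/EI
  at D: UDL 23.3: wL³/(24EI) = 1223/EI
  at E: UDL 23.3: wL³/(24EI) = 1223/EI
  θ_D0 = 1830/EI,  θ_E0 = 1628/EI
Flexibility coefficients: a unit moment at one end gives L/(3EI) there and L/(6EI) at the far end, so f₁₁ = f₂₂ = 3.6/EI and f₁₂ = f₂₁ = 1.8/EI.
Compatibility — zero rotation at each built-in end:
  3.6 M_D + 1.8 M_E = 1830
  1.8 M_D + 3.6 M_E = 1628
Solving the pair gives M_D = 376.5 kip·ft and M_E = 264 kip·ft (hogging).

M_D = 376.5 kip·ft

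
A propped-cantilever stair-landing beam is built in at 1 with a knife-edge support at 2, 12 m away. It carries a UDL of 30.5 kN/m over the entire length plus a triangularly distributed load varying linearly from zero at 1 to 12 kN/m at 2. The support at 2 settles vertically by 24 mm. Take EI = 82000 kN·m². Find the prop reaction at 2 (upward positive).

R_2 = 173.4 kN

Choose R_2 as the redundant. The primary structure is the cantilever fixed at 1.
Free-end deflection of the primary structure under the applied loading (downward +):
  UDL 30.5: wL⁴/(8EI) = 79056/EI
  triangular load, peak 12 at the free end: 11w₀L⁴/(120EI) = 22810/EI
  δ_0 = 101866/EI
Flexibility coefficient — unit upward force at 2: δ_{22} = L³/(3EI) = 576/EI.
With EI = 82000 kN·m²: δ_0 = 1.2423 m and δ_{22} = 0.007024 m/kN.
Compatibility — the beam at 2 must follow the support down by 0.024 m: δ_0 − R_2·δ_{22} = 0.024, so R_2 = (1.2423 − 0.024)/0.007024 = 173.4 kN.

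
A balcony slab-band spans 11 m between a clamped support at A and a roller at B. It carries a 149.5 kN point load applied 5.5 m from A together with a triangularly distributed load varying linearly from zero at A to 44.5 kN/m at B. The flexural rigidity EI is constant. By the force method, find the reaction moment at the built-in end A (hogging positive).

M_A = 622.4 kN·m

Take the reaction at B as the redundant and release it; the primary structure is a cantilever fixed at A.
Downward deflection at the released point B due to the loads:
  point load 149.5 at a = 5.5: Pa²(3L − a)/(6EI) = 20728/EI
  triangular load, peak 44.5 at the free end: 11w₀L⁴/(120EI) = 59723/EI
  δ_0 = 80451/EI
Flexibility coefficient — unit upward force at B: δ_{BB} = L³/(3EI) = 443.7/EI.
The prop prevents deflection at B: R_B = δ_0/δ_{BB} = 80451/443.7 = 181.3 kN.
Moment equilibrium about A: M_A = Σ(load moments about A) − R_B·L = 2617 − 181.3×11 = 622.4 kN·m.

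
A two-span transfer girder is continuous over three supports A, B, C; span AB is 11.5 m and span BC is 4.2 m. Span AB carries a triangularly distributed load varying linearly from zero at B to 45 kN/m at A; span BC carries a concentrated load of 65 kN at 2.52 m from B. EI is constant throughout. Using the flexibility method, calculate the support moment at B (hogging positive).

M_B = 266.6 kN·m

Insert a hinge at B; M_B is the redundant, and each span becomes simply supported.
End slopes at the hinge B, treating each span as simply supported:
  span AB: triangular load, peak 45: 7w₀L³/(360EI) = 1331/EI
  span BC: point load 65 at a = 2.52: Pab(L + b)/(6LEI) = 64.21/EI
  relative rotation θ_0 = (1331 + 64.21)/EI = 1395/EI
A unit hogging moment at B produces rotation L₁/(3EI) + L₂/(3EI) = 5.233/EI.
Compatibility: M_B·(L₁+L₂)/(3EI) = θ_0, giving M_B = 266.6 kN·m (hogging).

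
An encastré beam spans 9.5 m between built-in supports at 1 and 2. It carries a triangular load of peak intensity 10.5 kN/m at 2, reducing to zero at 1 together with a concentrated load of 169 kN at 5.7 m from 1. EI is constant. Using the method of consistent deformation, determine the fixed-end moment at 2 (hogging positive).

Release both end moments; the primary structure is a simply-supported span 12 with redundants M_1 and M_2.
End rotations of the released simple span under the applied load (×1/EI):
  at 1: triangular load, peak 10.5: 7w₀L³/(360EI) = 175/EI
  at 2: triangular load, peak 10.5: w₀L³/(45EI) = 200.1/EI
  at 1: point load 169 at a = 5.7: Pab(L + b)/(6LEI) = 854.1/EI
  at 2: point load 169 at a = 5.7: Pab(L + a)/(6LEI) = 976.1/EI
  θ_10 = 1029/EI,  θ_20 = 1176/EI
Flexibility coefficients: a unit moment at one end gives L/(3EI) there and L/(6EI) at the far end, so f₁₁ = f₂₂ = 3.167/EI and f₁₂ = f₂₁ = 1.583/EI.
Compatibility — zero rotation at each built-in end:
  3.167 M_1 + 1.583 M_2 = 1029
  1.583 M_1 + 3.167 M_2 = 1176
Solving the pair gives M_1 = 185.7 kN·m and M_2 = 278.6 kN·m (hogging).

M_2 = 278.6 kN·m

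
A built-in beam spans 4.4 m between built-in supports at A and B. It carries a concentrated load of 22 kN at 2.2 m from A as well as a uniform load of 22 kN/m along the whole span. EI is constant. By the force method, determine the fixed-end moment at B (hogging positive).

Release both end moments; the primary structure is a simply-supported span AB with redundants M_A and M_B.
On the primary (simply-supported) span, the end slopes from the loading are:
  at A: point load 22 at a = 2.2: Pab(L + b)/(6LEI) = 26.62/EI
  at B: point load 22 at a = 2.2: Pab(L + a)/(6LEI) = 26.62/EI
  at A: UDL 22: wL³/(24EI) = 78.09/EI
  at B: UDL 22: wL³/(24EI) = 78.09/EI
  θ_A0 = 104.7/EI,  θ_B0 = 104.7/EI
Flexibility coefficients: a unit moment at one end gives L/(3EI) there and L/(6EI) at the far end, so f₁₁ = f₂₂ = 1.467/EI and f₁₂ = f₂₁ = 0.7333/EI.
Compatibility — zero rotation at each built-in end:
  1.467 M_A + 0.7333 M_B = 104.7
  0.7333 M_A + 1.467 M_B = 104.7
Solving the pair gives M_A = 47.59 kN·m and M_B = 47.59 kN·m (hogging).

M_B = 47.59 kN·m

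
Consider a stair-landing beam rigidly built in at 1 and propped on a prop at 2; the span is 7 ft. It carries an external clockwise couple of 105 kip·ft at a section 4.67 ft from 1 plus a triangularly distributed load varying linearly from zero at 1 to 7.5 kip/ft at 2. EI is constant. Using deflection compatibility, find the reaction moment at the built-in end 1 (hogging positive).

Take the reaction at 2 as the redundant and release it; the primary structure is a cantilever fixed at 1.
Deflection at 2 on the released cantilever, summing each load's contribution:
  clockwise couple 105 at a = 4.67: M₀a(2L − a)/(2EI) = 2287/EI
  triangular load, peak 7.5 at the free end: 11w₀L⁴/(120EI) = 1651/EI
  δ_0 = 3938/EI
Tip deflection under a unit load at 2: L³/(3EI) = 114.3/EI.
The prop prevents deflection at 2: R_2 = δ_0/δ_{22} = 3938/114.3 = 34.44 kip.
Moment equilibrium about 1: M_1 = Σ(load moments about 1) − R_2·L = 227.5 − 34.44×7 = -13.61 kip·ft.

M_1 = -13.61 kip·ft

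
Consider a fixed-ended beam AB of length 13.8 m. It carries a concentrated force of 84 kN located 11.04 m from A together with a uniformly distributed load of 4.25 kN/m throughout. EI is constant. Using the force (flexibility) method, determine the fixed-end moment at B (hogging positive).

Release both end moments; the primary structure is a simply-supported span AB with redundants M_A and M_B.
Simple-span end rotations at A and B under the given loads:
  at A: point load 84 at a = 11.04: Pab(L + b)/(6LEI) = 511.9/EI
  at B: point load 84 at a = 11.04: Pab(L + a)/(6LEI) = 767.9/EI
  at A: UDL 4.25: wL³/(24EI) = 465.4/EI
  at B: UDL 4.25: wL³/(24EI) = 465.4/EI
  θ_A0 = 977.3/EI,  θ_B0 = 1233/EI
Flexibility coefficients: a unit moment at one end gives L/(3EI) there and L/(6EI) at the far end, so f₁₁ = f₂₂ = 4.6/EI and f₁₂ = f₂₁ = 2.3/EI.
Compatibility — zero rotation at each built-in end:
  4.6 M_A + 2.3 M_B = 977.3
  2.3 M_A + 4.6 M_B = 1233
Solving the pair gives M_A = 104.5 kN·m and M_B = 215.8 kN·m (hogging).

M_B = 215.8 kN·m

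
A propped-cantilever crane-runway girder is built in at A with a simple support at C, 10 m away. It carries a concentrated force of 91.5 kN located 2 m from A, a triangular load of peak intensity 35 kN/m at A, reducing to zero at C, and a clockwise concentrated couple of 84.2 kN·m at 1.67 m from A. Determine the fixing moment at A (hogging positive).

M_A = 410.6 kN·m

Remove the prop at C; the released (primary) structure is a cantilever built in at A.
Deflection at C on the released cantilever, summing each load's contribution:
  point load 91.5 at a = 2: Pa²(3L − a)/(6EI) = 1708/EI
  triangular load, peak 35 at the fixed end: w₀L⁴/(30EI) = 11667/EI
  clockwise couple 84.2 at a = 1.67: M₀a(2L − a)/(2EI) = 1289/EI
  δ_0 = 14663/EI
Flexibility coefficient — unit upward force at C: δ_{CC} = L³/(3EI) = 333.3/EI.
The prop prevents deflection at C: R_C = δ_0/δ_{CC} = 14663/333.3 = 43.99 kN.
Moment equilibrium about A: M_A = Σ(load moments about A) − R_C·L = 850.5 − 43.99×10 = 410.6 kN·m.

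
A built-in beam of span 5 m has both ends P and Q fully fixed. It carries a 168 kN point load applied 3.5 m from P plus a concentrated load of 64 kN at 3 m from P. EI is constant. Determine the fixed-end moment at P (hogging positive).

M_P = 83.64 kN·m

Take the two fixed-end moments M_P, M_Q as redundants; the released structure is the simple span PQ.
Simple-span end rotations at P and Q under the given loads:
  at P: point load 168 at a = 3.5: Pab(L + b)/(6LEI) = 191.1/EI
  at Q: point load 168 at a = 3.5: Pab(L + a)/(6LEI) = 249.9/EI
  at P: point load 64 at a = 3: Pab(L + b)/(6LEI) = 89.6/EI
  at Q: point load 64 at a = 3: Pab(L + a)/(6LEI) = 102.4/EI
  θ_P0 = 280.7/EI,  θ_Q0 = 352.3/EI
Flexibility coefficients: a unit moment at one end gives L/(3EI) there and L/(6EI) at the far end, so f₁₁ = f₂₂ = 1.667/EI and f₁₂ = f₂₁ = 0.8333/EI.
Compatibility — zero rotation at each built-in end:
  1.667 M_P + 0.8333 M_Q = 280.7
  0.8333 M_P + 1.667 M_Q = 352.3
Solving the pair gives M_P = 83.64 kN·m and M_Q = 169.6 kN·m (hogging).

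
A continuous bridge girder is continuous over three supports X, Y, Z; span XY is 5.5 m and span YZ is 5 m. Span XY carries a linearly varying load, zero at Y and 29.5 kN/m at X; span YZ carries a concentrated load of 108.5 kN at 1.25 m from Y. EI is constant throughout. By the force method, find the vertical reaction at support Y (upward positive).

Insert a hinge at Y; M_Y is the redundant, and each span becomes simply supported.
Rotations at Y on the released spans (each span's end-slope, ×1/EI):
  span XY: triangular load, peak 29.5: 7w₀L³/(360EI) = 95.43/EI
  span YZ: point load 108.5 at a = 1.25: Pab(L + b)/(6LEI) = 148.3/EI
  relative rotation θ_0 = (95.43 + 148.3)/EI = 243.8/EI
A unit hogging moment at Y produces rotation L₁/(3EI) + L₂/(3EI) = 3.5/EI.
Slope continuity at Y: θ_0 = M_Y·3.5/EI, so M_Y = 243.8/3.5 = 69.65 kN·m (hogging).
Span XY, ΣM about X with M_Y applied at Y: R_Y^{XY}·5.5 = 148.7 + 69.65, so R_Y^{XY} = 39.71 kN and R_X = 81.12 − 39.71 = 41.42 kN.
Span YZ, ΣM about Z: R_Y^{YZ}·5 = 406.9 + 69.65, so R_Y^{YZ} = 95.3 kN and R_Z = 108.5 − 95.3 = 13.2 kN.
R_Y = 39.71 + 95.3 = 135 kN.

R_Y = 135 kN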